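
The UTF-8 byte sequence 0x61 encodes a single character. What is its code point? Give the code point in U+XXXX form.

U+0061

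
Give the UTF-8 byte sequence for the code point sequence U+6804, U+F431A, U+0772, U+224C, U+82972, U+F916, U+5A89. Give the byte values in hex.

E6 A0 84 F3 B4 8C 9A DD B2 E2 89 8C F2 82 A5 B2 EF A4 96 E5 AA 89

U+6804: 3-byte form → E6 A0 84.
U+F431A: 4-byte form → F3 B4 8C 9A.
U+0772: 2-byte form → DD B2.
U+224C: 3-byte form → E2 89 8C.
U+82972: 4-byte form → F2 82 A5 B2.
U+F916: 3-byte form → EF A4 96.
U+5A89: 3-byte form → E5 AA 89.
Concatenated (22 bytes): E6 A0 84 F3 B4 8C 9A DD B2 E2 89 8C F2 82 A5 B2 EF A4 96 E5 AA 89.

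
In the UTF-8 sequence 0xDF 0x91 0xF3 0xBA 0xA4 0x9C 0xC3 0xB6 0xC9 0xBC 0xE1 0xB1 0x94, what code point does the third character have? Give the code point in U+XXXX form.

U+00F6

Offset 0: leading byte 0xDF = 11011111 → 2-byte char #1 = DF 91.
Offset 2: leading byte 0xF3 = 11110011 → 4-byte char #2 = F3 BA A4 9C.
Offset 6: leading byte 0xC3 = 11000011 → 2-byte char #3 = C3 B6.
Leading byte 0xC3 = 11000011 matches 110xxxxx → 2-byte sequence.
Byte 1: 0xC3 = 11000011, payload 00011 (5 bits).
Byte 2: 0xB6 = 10110110 (10xxxxxx ✓), payload 110110.
Concatenate: 00011110110 = 0xF6 (11 bits → U+00F6).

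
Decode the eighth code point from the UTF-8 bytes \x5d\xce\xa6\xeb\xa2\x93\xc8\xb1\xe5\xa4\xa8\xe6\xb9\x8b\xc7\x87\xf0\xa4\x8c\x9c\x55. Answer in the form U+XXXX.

Offset 0: leading byte 0x5D = 01011101 → 1-byte char #1 = 5D.
Offset 1: leading byte 0xCE = 11001110 → 2-byte char #2 = CE A6.
Offset 3: leading byte 0xEB = 11101011 → 3-byte char #3 = EB A2 93.
Offset 6: leading byte 0xC8 = 11001000 → 2-byte char #4 = C8 B1.
Offset 8: leading byte 0xE5 = 11100101 → 3-byte char #5 = E5 A4 A8.
Offset 11: leading byte 0xE6 = 11100110 → 3-byte char #6 = E6 B9 8B.
Offset 14: leading byte 0xC7 = 11000111 → 2-byte char #7 = C7 87.
Offset 16: leading byte 0xF0 = 11110000 → 4-byte char #8 = F0 A4 8C 9C.
Leading byte 0xF0 = 11110000 matches 11110xxx → 4-byte sequence.
Byte 1: 0xF0 = 11110000, payload 000 (3 bits).
Byte 2: 0xA4 = 10100100 (10xxxxxx ✓), payload 100100.
Byte 3: 0x8C = 10001100 (10xxxxxx ✓), payload 001100.
Byte 4: 0x9C = 10011100 (10xxxxxx ✓), payload 011100.
Concatenate: 000100100001100011100 = 0x2431C (21 bits → U+2431C).

U+2431C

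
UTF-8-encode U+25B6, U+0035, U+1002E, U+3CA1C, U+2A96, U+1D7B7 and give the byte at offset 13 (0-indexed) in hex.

0xAA

U+25B6 → 3-byte form E2 96 B6 at offsets 0–2.
U+0035 → 1-byte form 35 at offsets 3–3.
U+1002E → 4-byte form F0 90 80 AE at offsets 4–7.
U+3CA1C → 4-byte form F0 BC A8 9C at offsets 8–11.
U+2A96 → 3-byte form E2 AA 96 at offsets 12–14.
Offset 13 falls in char 5's range; it's byte 2 of E2 AA 96 = 0xAA.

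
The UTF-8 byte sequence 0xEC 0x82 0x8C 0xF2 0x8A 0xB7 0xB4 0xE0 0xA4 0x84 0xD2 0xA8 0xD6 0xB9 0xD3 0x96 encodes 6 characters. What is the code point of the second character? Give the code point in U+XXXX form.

U+8ADF4

Offset 0: leading byte 0xEC = 11101100 → 3-byte char #1 = EC 82 8C.
Offset 3: leading byte 0xF2 = 11110010 → 4-byte char #2 = F2 8A B7 B4.
Leading byte 0xF2 = 11110010 matches 11110xxx → 4-byte sequence.
Byte 1: 0xF2 = 11110010, payload 010 (3 bits).
Byte 2: 0x8A = 10001010 (10xxxxxx ✓), payload 001010.
Byte 3: 0xB7 = 10110111 (10xxxxxx ✓), payload 110111.
Byte 4: 0xB4 = 10110100 (10xxxxxx ✓), payload 110100.
Concatenate: 010001010110111110100 = 0x8ADF4 (21 bits → U+8ADF4).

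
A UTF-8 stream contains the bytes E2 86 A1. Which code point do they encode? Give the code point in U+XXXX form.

U+21A1

Leading byte 0xE2 = 11100010 matches 1110xxxx → 3-byte sequence.
Byte 1: 0xE2 = 11100010, payload 0010 (4 bits).
Byte 2: 0x86 = 10000110 (10xxxxxx ✓), payload 000110.
Byte 3: 0xA1 = 10100001 (10xxxxxx ✓), payload 100001.
Concatenate: 0010000110100001 = 0x21A1 (16 bits → U+21A1).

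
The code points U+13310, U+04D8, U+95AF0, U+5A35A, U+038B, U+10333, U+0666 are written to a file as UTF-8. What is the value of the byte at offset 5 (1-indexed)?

0xD3

1-indexed offset 5 is 0-indexed offset 4.
U+13310 → 4-byte form F0 93 8C 90 at offsets 0–3.
U+04D8 → 2-byte form D3 98 at offsets 4–5.
Offset 4 falls in char 2's range; it's byte 1 of D3 98 = 0xD3.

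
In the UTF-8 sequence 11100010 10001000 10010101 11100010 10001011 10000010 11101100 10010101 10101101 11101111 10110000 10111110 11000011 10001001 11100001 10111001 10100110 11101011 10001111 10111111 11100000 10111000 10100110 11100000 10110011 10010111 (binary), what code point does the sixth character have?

Offset 0: leading byte 0xE2 = 11100010 → 3-byte char #1 = E2 88 95.
Offset 3: leading byte 0xE2 = 11100010 → 3-byte char #2 = E2 8B 82.
Offset 6: leading byte 0xEC = 11101100 → 3-byte char #3 = EC 95 AD.
Offset 9: leading byte 0xEF = 11101111 → 3-byte char #4 = EF B0 BE.
Offset 12: leading byte 0xC3 = 11000011 → 2-byte char #5 = C3 89.
Offset 14: leading byte 0xE1 = 11100001 → 3-byte char #6 = E1 B9 A6.
Leading byte 0xE1 = 11100001 matches 1110xxxx → 3-byte sequence.
Byte 1: 0xE1 = 11100001, payload 0001 (4 bits).
Byte 2: 0xB9 = 10111001 (10xxxxxx ✓), payload 111001.
Byte 3: 0xA6 = 10100110 (10xxxxxx ✓), payload 100110.
Concatenate: 0001111001100110 = 0x1E66 (16 bits → U+1E66).

U+1E66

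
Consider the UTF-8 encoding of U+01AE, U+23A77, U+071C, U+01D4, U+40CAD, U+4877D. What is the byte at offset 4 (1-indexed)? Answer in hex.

1-indexed offset 4 is 0-indexed offset 3.
U+01AE → 2-byte form C6 AE at offsets 0–1.
U+23A77 → 4-byte form F0 A3 A9 B7 at offsets 2–5.
Offset 3 falls in char 2's range; it's byte 2 of F0 A3 A9 B7 = 0xA3.

0xA3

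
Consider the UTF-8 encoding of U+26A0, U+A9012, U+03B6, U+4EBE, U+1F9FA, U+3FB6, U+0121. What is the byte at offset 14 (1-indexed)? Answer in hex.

0x9F

1-indexed offset 14 is 0-indexed offset 13.
U+26A0 → 3-byte form E2 9A A0 at offsets 0–2.
U+A9012 → 4-byte form F2 A9 80 92 at offsets 3–6.
U+03B6 → 2-byte form CE B6 at offsets 7–8.
U+4EBE → 3-byte form E4 BA BE at offsets 9–11.
U+1F9FA → 4-byte form F0 9F A7 BA at offsets 12–15.
Offset 13 falls in char 5's range; it's byte 2 of F0 9F A7 BA = 0x9F.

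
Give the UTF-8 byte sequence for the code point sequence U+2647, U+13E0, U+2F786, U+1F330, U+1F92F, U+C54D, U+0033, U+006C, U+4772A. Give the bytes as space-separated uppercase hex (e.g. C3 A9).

E2 99 87 E1 8F A0 F0 AF 9E 86 F0 9F 8C B0 F0 9F A4 AF EC 95 8D 33 6C F1 87 9C AA

U+2647: 3-byte form → E2 99 87.
U+13E0: 3-byte form → E1 8F A0.
U+2F786: 4-byte form → F0 AF 9E 86.
U+1F330: 4-byte form → F0 9F 8C B0.
U+1F92F: 4-byte form → F0 9F A4 AF.
U+C54D: 3-byte form → EC 95 8D.
U+0033: 1-byte form → 33.
U+006C: 1-byte form → 6C.
U+4772A: 4-byte form → F1 87 9C AA.
Concatenated (27 bytes): E2 99 87 E1 8F A0 F0 AF 9E 86 F0 9F 8C B0 F0 9F A4 AF EC 95 8D 33 6C F1 87 9C AA.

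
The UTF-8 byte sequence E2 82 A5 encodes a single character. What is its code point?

U+20A5

Leading byte 0xE2 = 11100010 matches 1110xxxx → 3-byte sequence.
Byte 1: 0xE2 = 11100010, payload 0010 (4 bits).
Byte 2: 0x82 = 10000010 (10xxxxxx ✓), payload 000010.
Byte 3: 0xA5 = 10100101 (10xxxxxx ✓), payload 100101.
Concatenate: 0010000010100101 = 0x20A5 (16 bits → U+20A5).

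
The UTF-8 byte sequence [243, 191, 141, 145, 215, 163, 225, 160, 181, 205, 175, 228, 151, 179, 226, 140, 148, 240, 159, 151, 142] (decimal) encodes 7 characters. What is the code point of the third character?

U+1835

Offset 0: leading byte 0xF3 = 11110011 → 4-byte char #1 = F3 BF 8D 91.
Offset 4: leading byte 0xD7 = 11010111 → 2-byte char #2 = D7 A3.
Offset 6: leading byte 0xE1 = 11100001 → 3-byte char #3 = E1 A0 B5.
Leading byte 0xE1 = 11100001 matches 1110xxxx → 3-byte sequence.
Byte 1: 0xE1 = 11100001, payload 0001 (4 bits).
Byte 2: 0xA0 = 10100000 (10xxxxxx ✓), payload 100000.
Byte 3: 0xB5 = 10110101 (10xxxxxx ✓), payload 110101.
Concatenate: 0001100000110101 = 0x1835 (16 bits → U+1835).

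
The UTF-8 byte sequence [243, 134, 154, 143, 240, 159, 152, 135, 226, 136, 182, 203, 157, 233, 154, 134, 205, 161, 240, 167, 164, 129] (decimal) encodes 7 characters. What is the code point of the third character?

Offset 0: leading byte 0xF3 = 11110011 → 4-byte char #1 = F3 86 9A 8F.
Offset 4: leading byte 0xF0 = 11110000 → 4-byte char #2 = F0 9F 98 87.
Offset 8: leading byte 0xE2 = 11100010 → 3-byte char #3 = E2 88 B6.
Leading byte 0xE2 = 11100010 matches 1110xxxx → 3-byte sequence.
Byte 1: 0xE2 = 11100010, payload 0010 (4 bits).
Byte 2: 0x88 = 10001000 (10xxxxxx ✓), payload 001000.
Byte 3: 0xB6 = 10110110 (10xxxxxx ✓), payload 110110.
Concatenate: 0010001000110110 = 0x2236 (16 bits → U+2236).

U+2236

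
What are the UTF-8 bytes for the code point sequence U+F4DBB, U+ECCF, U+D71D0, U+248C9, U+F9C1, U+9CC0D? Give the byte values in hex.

F3 B4 B6 BB EE B3 8F F3 97 87 90 F0 A4 A3 89 EF A7 81 F2 9C B0 8D

U+F4DBB: 4-byte form → F3 B4 B6 BB.
U+ECCF: 3-byte form → EE B3 8F.
U+D71D0: 4-byte form → F3 97 87 90.
U+248C9: 4-byte form → F0 A4 A3 89.
U+F9C1: 3-byte form → EF A7 81.
U+9CC0D: 4-byte form → F2 9C B0 8D.
Concatenated (22 bytes): F3 B4 B6 BB EE B3 8F F3 97 87 90 F0 A4 A3 89 EF A7 81 F2 9C B0 8D.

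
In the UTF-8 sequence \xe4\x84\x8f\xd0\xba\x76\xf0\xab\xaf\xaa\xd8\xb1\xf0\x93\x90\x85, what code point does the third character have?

U+0076

Offset 0: leading byte 0xE4 = 11100100 → 3-byte char #1 = E4 84 8F.
Offset 3: leading byte 0xD0 = 11010000 → 2-byte char #2 = D0 BA.
Offset 5: leading byte 0x76 = 01110110 → 1-byte char #3 = 76.
Leading byte 0x76 = 01110110 matches 0xxxxxxx → 1-byte sequence.
Byte 1: 0x76 = 01110110, payload 1110110 (7 bits).
Concatenate: 1110110 = 0x76 (7 bits → U+0076).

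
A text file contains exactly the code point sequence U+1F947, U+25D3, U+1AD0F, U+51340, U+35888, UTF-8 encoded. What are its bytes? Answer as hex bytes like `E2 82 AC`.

U+1F947: 4-byte form → F0 9F A5 87.
U+25D3: 3-byte form → E2 97 93.
U+1AD0F: 4-byte form → F0 9A B4 8F.
U+51340: 4-byte form → F1 91 8D 80.
U+35888: 4-byte form → F0 B5 A2 88.
Concatenated (19 bytes): F0 9F A5 87 E2 97 93 F0 9A B4 8F F1 91 8D 80 F0 B5 A2 88.

F0 9F A5 87 E2 97 93 F0 9A B4 8F F1 91 8D 80 F0 B5 A2 88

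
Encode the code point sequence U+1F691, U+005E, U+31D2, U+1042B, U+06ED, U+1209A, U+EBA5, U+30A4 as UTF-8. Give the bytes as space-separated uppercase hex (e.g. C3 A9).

U+1F691: 4-byte form → F0 9F 9A 91.
U+005E: 1-byte form → 5E.
U+31D2: 3-byte form → E3 87 92.
U+1042B: 4-byte form → F0 90 90 AB.
U+06ED: 2-byte form → DB AD.
U+1209A: 4-byte form → F0 92 82 9A.
U+EBA5: 3-byte form → EE AE A5.
U+30A4: 3-byte form → E3 82 A4.
Concatenated (24 bytes): F0 9F 9A 91 5E E3 87 92 F0 90 90 AB DB AD F0 92 82 9A EE AE A5 E3 82 A4.

F0 9F 9A 91 5E E3 87 92 F0 90 90 AB DB AD F0 92 82 9A EE AE A5 E3 82 A4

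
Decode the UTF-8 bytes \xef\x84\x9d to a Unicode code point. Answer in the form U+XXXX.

Leading byte 0xEF = 11101111 matches 1110xxxx → 3-byte sequence.
Byte 1: 0xEF = 11101111, payload 1111 (4 bits).
Byte 2: 0x84 = 10000100 (10xxxxxx ✓), payload 000100.
Byte 3: 0x9D = 10011101 (10xxxxxx ✓), payload 011101.
Concatenate: 1111000100011101 = 0xF11D (16 bits → U+F11D).

U+F11D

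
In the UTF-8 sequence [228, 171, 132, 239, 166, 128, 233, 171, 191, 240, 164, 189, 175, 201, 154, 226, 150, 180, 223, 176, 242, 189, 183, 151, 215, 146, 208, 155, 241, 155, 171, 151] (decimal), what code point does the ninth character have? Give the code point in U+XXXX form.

U+05D2

Offset 0: leading byte 0xE4 = 11100100 → 3-byte char #1 = E4 AB 84.
Offset 3: leading byte 0xEF = 11101111 → 3-byte char #2 = EF A6 80.
Offset 6: leading byte 0xE9 = 11101001 → 3-byte char #3 = E9 AB BF.
Offset 9: leading byte 0xF0 = 11110000 → 4-byte char #4 = F0 A4 BD AF.
Offset 13: leading byte 0xC9 = 11001001 → 2-byte char #5 = C9 9A.
Offset 15: leading byte 0xE2 = 11100010 → 3-byte char #6 = E2 96 B4.
Offset 18: leading byte 0xDF = 11011111 → 2-byte char #7 = DF B0.
Offset 20: leading byte 0xF2 = 11110010 → 4-byte char #8 = F2 BD B7 97.
Offset 24: leading byte 0xD7 = 11010111 → 2-byte char #9 = D7 92.
Leading byte 0xD7 = 11010111 matches 110xxxxx → 2-byte sequence.
Byte 1: 0xD7 = 11010111, payload 10111 (5 bits).
Byte 2: 0x92 = 10010010 (10xxxxxx ✓), payload 010010.
Concatenate: 10111010010 = 0x5D2 (11 bits → U+05D2).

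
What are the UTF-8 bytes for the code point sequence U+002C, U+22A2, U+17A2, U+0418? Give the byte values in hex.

U+002C: 1-byte form → 2C.
U+22A2: 3-byte form → E2 8A A2.
U+17A2: 3-byte form → E1 9E A2.
U+0418: 2-byte form → D0 98.
Concatenated (9 bytes): 2C E2 8A A2 E1 9E A2 D0 98.

2C E2 8A A2 E1 9E A2 D0 98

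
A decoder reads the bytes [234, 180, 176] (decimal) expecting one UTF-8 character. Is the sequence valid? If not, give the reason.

valid

Leading byte 0xEA = 11101010 → 3-byte form.
Continuation bytes 0xB4=10110100, 0xB0=10110000 all match 10xxxxxx.
Decoded value 0xAD30 is ≥ 0x800 (shortest form) and not a surrogate.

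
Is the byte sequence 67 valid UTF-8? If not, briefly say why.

valid

Leading byte 0x67 = 01100111 → 1-byte form.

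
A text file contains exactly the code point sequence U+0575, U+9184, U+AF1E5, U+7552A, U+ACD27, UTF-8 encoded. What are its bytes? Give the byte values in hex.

U+0575: 2-byte form → D5 B5.
U+9184: 3-byte form → E9 86 84.
U+AF1E5: 4-byte form → F2 AF 87 A5.
U+7552A: 4-byte form → F1 B5 94 AA.
U+ACD27: 4-byte form → F2 AC B4 A7.
Concatenated (17 bytes): D5 B5 E9 86 84 F2 AF 87 A5 F1 B5 94 AA F2 AC B4 A7.

D5 B5 E9 86 84 F2 AF 87 A5 F1 B5 94 AA F2 AC B4 A7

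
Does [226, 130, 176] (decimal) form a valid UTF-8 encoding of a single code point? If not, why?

valid

Leading byte 0xE2 = 11100010 → 3-byte form.
Continuation bytes 0x82=10000010, 0xB0=10110000 all match 10xxxxxx.
Decoded value 0x20B0 is ≥ 0x800 (shortest form) and not a surrogate.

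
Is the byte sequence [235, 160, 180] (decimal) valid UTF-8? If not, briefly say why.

valid

Leading byte 0xEB = 11101011 → 3-byte form.
Continuation bytes 0xA0=10100000, 0xB4=10110100 all match 10xxxxxx.
Decoded value 0xB834 is ≥ 0x800 (shortest form) and not a surrogate.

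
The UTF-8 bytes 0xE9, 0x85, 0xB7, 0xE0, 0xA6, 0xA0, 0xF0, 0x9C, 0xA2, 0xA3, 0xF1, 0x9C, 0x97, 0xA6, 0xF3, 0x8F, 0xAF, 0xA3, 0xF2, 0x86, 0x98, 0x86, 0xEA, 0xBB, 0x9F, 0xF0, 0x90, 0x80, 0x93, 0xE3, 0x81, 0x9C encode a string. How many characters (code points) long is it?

Byte at offset 0: 0xE9 = 11101001 → 3-byte char (#1). Advance 3.
Byte at offset 3: 0xE0 = 11100000 → 3-byte char (#2). Advance 3.
Byte at offset 6: 0xF0 = 11110000 → 4-byte char (#3). Advance 4.
Byte at offset 10: 0xF1 = 11110001 → 4-byte char (#4). Advance 4.
Byte at offset 14: 0xF3 = 11110011 → 4-byte char (#5). Advance 4.
Byte at offset 18: 0xF2 = 11110010 → 4-byte char (#6). Advance 4.
Byte at offset 22: 0xEA = 11101010 → 3-byte char (#7). Advance 3.
Byte at offset 25: 0xF0 = 11110000 → 4-byte char (#8). Advance 4.
Byte at offset 29: 0xE3 = 11100011 → 3-byte char (#9). Advance 3.
Reached end at offset 32 after 9 code points.

9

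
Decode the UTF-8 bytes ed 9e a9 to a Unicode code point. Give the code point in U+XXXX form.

Leading byte 0xED = 11101101 matches 1110xxxx → 3-byte sequence.
Byte 1: 0xED = 11101101, payload 1101 (4 bits).
Byte 2: 0x9E = 10011110 (10xxxxxx ✓), payload 011110.
Byte 3: 0xA9 = 10101001 (10xxxxxx ✓), payload 101001.
Concatenate: 1101011110101001 = 0xD7A9 (16 bits → U+D7A9).

U+D7A9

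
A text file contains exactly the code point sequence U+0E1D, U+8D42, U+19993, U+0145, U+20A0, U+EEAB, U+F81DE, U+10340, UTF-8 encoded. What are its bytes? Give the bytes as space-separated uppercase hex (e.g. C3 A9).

E0 B8 9D E8 B5 82 F0 99 A6 93 C5 85 E2 82 A0 EE BA AB F3 B8 87 9E F0 90 8D 80

U+0E1D: 3-byte form → E0 B8 9D.
U+8D42: 3-byte form → E8 B5 82.
U+19993: 4-byte form → F0 99 A6 93.
U+0145: 2-byte form → C5 85.
U+20A0: 3-byte form → E2 82 A0.
U+EEAB: 3-byte form → EE BA AB.
U+F81DE: 4-byte form → F3 B8 87 9E.
U+10340: 4-byte form → F0 90 8D 80.
Concatenated (26 bytes): E0 B8 9D E8 B5 82 F0 99 A6 93 C5 85 E2 82 A0 EE BA AB F3 B8 87 9E F0 90 8D 80.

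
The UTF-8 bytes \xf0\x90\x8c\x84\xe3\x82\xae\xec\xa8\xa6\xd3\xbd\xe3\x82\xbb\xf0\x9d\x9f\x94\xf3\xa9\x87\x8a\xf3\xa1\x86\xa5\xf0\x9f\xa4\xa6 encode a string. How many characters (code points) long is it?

Byte at offset 0: 0xF0 = 11110000 → 4-byte char (#1). Advance 4.
Byte at offset 4: 0xE3 = 11100011 → 3-byte char (#2). Advance 3.
Byte at offset 7: 0xEC = 11101100 → 3-byte char (#3). Advance 3.
Byte at offset 10: 0xD3 = 11010011 → 2-byte char (#4). Advance 2.
Byte at offset 12: 0xE3 = 11100011 → 3-byte char (#5). Advance 3.
Byte at offset 15: 0xF0 = 11110000 → 4-byte char (#6). Advance 4.
Byte at offset 19: 0xF3 = 11110011 → 4-byte char (#7). Advance 4.
Byte at offset 23: 0xF3 = 11110011 → 4-byte char (#8). Advance 4.
Byte at offset 27: 0xF0 = 11110000 → 4-byte char (#9). Advance 4.
Reached end at offset 31 after 9 code points.

9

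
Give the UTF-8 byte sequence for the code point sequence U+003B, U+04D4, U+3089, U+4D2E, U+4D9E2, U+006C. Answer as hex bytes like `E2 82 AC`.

3B D3 94 E3 82 89 E4 B4 AE F1 8D A7 A2 6C

U+003B: 1-byte form → 3B.
U+04D4: 2-byte form → D3 94.
U+3089: 3-byte form → E3 82 89.
U+4D2E: 3-byte form → E4 B4 AE.
U+4D9E2: 4-byte form → F1 8D A7 A2.
U+006C: 1-byte form → 6C.
Concatenated (14 bytes): 3B D3 94 E3 82 89 E4 B4 AE F1 8D A7 A2 6C.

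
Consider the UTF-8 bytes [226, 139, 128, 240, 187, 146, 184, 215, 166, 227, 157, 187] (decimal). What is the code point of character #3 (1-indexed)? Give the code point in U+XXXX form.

U+05E6

Offset 0: leading byte 0xE2 = 11100010 → 3-byte char #1 = E2 8B 80.
Offset 3: leading byte 0xF0 = 11110000 → 4-byte char #2 = F0 BB 92 B8.
Offset 7: leading byte 0xD7 = 11010111 → 2-byte char #3 = D7 A6.
Leading byte 0xD7 = 11010111 matches 110xxxxx → 2-byte sequence.
Byte 1: 0xD7 = 11010111, payload 10111 (5 bits).
Byte 2: 0xA6 = 10100110 (10xxxxxx ✓), payload 100110.
Concatenate: 10111100110 = 0x5E6 (11 bits → U+05E6).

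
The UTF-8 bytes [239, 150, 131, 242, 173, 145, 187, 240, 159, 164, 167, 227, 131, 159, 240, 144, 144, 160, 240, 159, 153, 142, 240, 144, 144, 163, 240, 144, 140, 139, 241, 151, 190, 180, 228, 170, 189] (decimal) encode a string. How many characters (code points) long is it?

10

Byte at offset 0: 0xEF = 11101111 → 3-byte char (#1). Advance 3.
Byte at offset 3: 0xF2 = 11110010 → 4-byte char (#2). Advance 4.
Byte at offset 7: 0xF0 = 11110000 → 4-byte char (#3). Advance 4.
Byte at offset 11: 0xE3 = 11100011 → 3-byte char (#4). Advance 3.
Byte at offset 14: 0xF0 = 11110000 → 4-byte char (#5). Advance 4.
Byte at offset 18: 0xF0 = 11110000 → 4-byte char (#6). Advance 4.
Byte at offset 22: 0xF0 = 11110000 → 4-byte char (#7). Advance 4.
Byte at offset 26: 0xF0 = 11110000 → 4-byte char (#8). Advance 4.
Byte at offset 30: 0xF1 = 11110001 → 4-byte char (#9). Advance 4.
Byte at offset 34: 0xE4 = 11100100 → 3-byte char (#10). Advance 3.
Reached end at offset 37 after 10 code points.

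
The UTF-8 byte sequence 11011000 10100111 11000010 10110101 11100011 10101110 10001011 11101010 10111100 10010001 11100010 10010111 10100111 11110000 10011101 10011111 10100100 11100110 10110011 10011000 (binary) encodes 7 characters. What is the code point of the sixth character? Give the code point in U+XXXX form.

U+1D7E4

Offset 0: leading byte 0xD8 = 11011000 → 2-byte char #1 = D8 A7.
Offset 2: leading byte 0xC2 = 11000010 → 2-byte char #2 = C2 B5.
Offset 4: leading byte 0xE3 = 11100011 → 3-byte char #3 = E3 AE 8B.
Offset 7: leading byte 0xEA = 11101010 → 3-byte char #4 = EA BC 91.
Offset 10: leading byte 0xE2 = 11100010 → 3-byte char #5 = E2 97 A7.
Offset 13: leading byte 0xF0 = 11110000 → 4-byte char #6 = F0 9D 9F A4.
Leading byte 0xF0 = 11110000 matches 11110xxx → 4-byte sequence.
Byte 1: 0xF0 = 11110000, payload 000 (3 bits).
Byte 2: 0x9D = 10011101 (10xxxxxx ✓), payload 011101.
Byte 3: 0x9F = 10011111 (10xxxxxx ✓), payload 011111.
Byte 4: 0xA4 = 10100100 (10xxxxxx ✓), payload 100100.
Concatenate: 000011101011111100100 = 0x1D7E4 (21 bits → U+1D7E4).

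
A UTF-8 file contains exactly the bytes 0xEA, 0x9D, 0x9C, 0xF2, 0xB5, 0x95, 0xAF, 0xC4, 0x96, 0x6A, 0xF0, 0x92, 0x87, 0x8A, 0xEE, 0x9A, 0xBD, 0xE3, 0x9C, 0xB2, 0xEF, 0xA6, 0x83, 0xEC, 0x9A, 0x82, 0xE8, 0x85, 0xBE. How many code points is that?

Byte at offset 0: 0xEA = 11101010 → 3-byte char (#1). Advance 3.
Byte at offset 3: 0xF2 = 11110010 → 4-byte char (#2). Advance 4.
Byte at offset 7: 0xC4 = 11000100 → 2-byte char (#3). Advance 2.
Byte at offset 9: 0x6A = 01101010 → 1-byte char (#4). Advance 1.
Byte at offset 10: 0xF0 = 11110000 → 4-byte char (#5). Advance 4.
Byte at offset 14: 0xEE = 11101110 → 3-byte char (#6). Advance 3.
Byte at offset 17: 0xE3 = 11100011 → 3-byte char (#7). Advance 3.
Byte at offset 20: 0xEF = 11101111 → 3-byte char (#8). Advance 3.
Byte at offset 23: 0xEC = 11101100 → 3-byte char (#9). Advance 3.
Byte at offset 26: 0xE8 = 11101000 → 3-byte char (#10). Advance 3.
Reached end at offset 29 after 10 code points.

10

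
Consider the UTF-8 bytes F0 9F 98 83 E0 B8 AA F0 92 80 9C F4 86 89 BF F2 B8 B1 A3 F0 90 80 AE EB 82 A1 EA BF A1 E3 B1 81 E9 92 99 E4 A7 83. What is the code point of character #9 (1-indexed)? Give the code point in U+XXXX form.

Offset 0: leading byte 0xF0 = 11110000 → 4-byte char #1 = F0 9F 98 83.
Offset 4: leading byte 0xE0 = 11100000 → 3-byte char #2 = E0 B8 AA.
Offset 7: leading byte 0xF0 = 11110000 → 4-byte char #3 = F0 92 80 9C.
Offset 11: leading byte 0xF4 = 11110100 → 4-byte char #4 = F4 86 89 BF.
Offset 15: leading byte 0xF2 = 11110010 → 4-byte char #5 = F2 B8 B1 A3.
Offset 19: leading byte 0xF0 = 11110000 → 4-byte char #6 = F0 90 80 AE.
Offset 23: leading byte 0xEB = 11101011 → 3-byte char #7 = EB 82 A1.
Offset 26: leading byte 0xEA = 11101010 → 3-byte char #8 = EA BF A1.
Offset 29: leading byte 0xE3 = 11100011 → 3-byte char #9 = E3 B1 81.
Leading byte 0xE3 = 11100011 matches 1110xxxx → 3-byte sequence.
Byte 1: 0xE3 = 11100011, payload 0011 (4 bits).
Byte 2: 0xB1 = 10110001 (10xxxxxx ✓), payload 110001.
Byte 3: 0x81 = 10000001 (10xxxxxx ✓), payload 000001.
Concatenate: 0011110001000001 = 0x3C41 (16 bits → U+3C41).

U+3C41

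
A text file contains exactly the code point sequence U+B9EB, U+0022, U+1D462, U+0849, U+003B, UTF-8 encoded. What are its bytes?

EB A7 AB 22 F0 9D 91 A2 E0 A1 89 3B

U+B9EB: 3-byte form → EB A7 AB.
U+0022: 1-byte form → 22.
U+1D462: 4-byte form → F0 9D 91 A2.
U+0849: 3-byte form → E0 A1 89.
U+003B: 1-byte form → 3B.
Concatenated (12 bytes): EB A7 AB 22 F0 9D 91 A2 E0 A1 89 3B.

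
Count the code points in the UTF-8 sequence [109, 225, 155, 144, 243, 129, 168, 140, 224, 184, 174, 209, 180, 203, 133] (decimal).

Byte at offset 0: 0x6D = 01101101 → 1-byte char (#1). Advance 1.
Byte at offset 1: 0xE1 = 11100001 → 3-byte char (#2). Advance 3.
Byte at offset 4: 0xF3 = 11110011 → 4-byte char (#3). Advance 4.
Byte at offset 8: 0xE0 = 11100000 → 3-byte char (#4). Advance 3.
Byte at offset 11: 0xD1 = 11010001 → 2-byte char (#5). Advance 2.
Byte at offset 13: 0xCB = 11001011 → 2-byte char (#6). Advance 2.
Reached end at offset 15 after 6 code points.

6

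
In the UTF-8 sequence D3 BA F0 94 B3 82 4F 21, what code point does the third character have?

U+004F

Offset 0: leading byte 0xD3 = 11010011 → 2-byte char #1 = D3 BA.
Offset 2: leading byte 0xF0 = 11110000 → 4-byte char #2 = F0 94 B3 82.
Offset 6: leading byte 0x4F = 01001111 → 1-byte char #3 = 4F.
Leading byte 0x4F = 01001111 matches 0xxxxxxx → 1-byte sequence.
Byte 1: 0x4F = 01001111, payload 1001111 (7 bits).
Concatenate: 1001111 = 0x4F (7 bits → U+004F).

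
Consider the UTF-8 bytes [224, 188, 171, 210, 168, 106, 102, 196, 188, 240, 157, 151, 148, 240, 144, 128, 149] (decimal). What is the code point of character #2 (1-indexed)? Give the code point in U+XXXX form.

U+04A8

Offset 0: leading byte 0xE0 = 11100000 → 3-byte char #1 = E0 BC AB.
Offset 3: leading byte 0xD2 = 11010010 → 2-byte char #2 = D2 A8.
Leading byte 0xD2 = 11010010 matches 110xxxxx → 2-byte sequence.
Byte 1: 0xD2 = 11010010, payload 10010 (5 bits).
Byte 2: 0xA8 = 10101000 (10xxxxxx ✓), payload 101000.
Concatenate: 10010101000 = 0x4A8 (11 bits → U+04A8).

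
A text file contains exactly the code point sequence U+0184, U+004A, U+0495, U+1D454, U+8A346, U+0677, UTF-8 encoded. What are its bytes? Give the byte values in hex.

C6 84 4A D2 95 F0 9D 91 94 F2 8A 8D 86 D9 B7

U+0184: 2-byte form → C6 84.
U+004A: 1-byte form → 4A.
U+0495: 2-byte form → D2 95.
U+1D454: 4-byte form → F0 9D 91 94.
U+8A346: 4-byte form → F2 8A 8D 86.
U+0677: 2-byte form → D9 B7.
Concatenated (15 bytes): C6 84 4A D2 95 F0 9D 91 94 F2 8A 8D 86 D9 B7.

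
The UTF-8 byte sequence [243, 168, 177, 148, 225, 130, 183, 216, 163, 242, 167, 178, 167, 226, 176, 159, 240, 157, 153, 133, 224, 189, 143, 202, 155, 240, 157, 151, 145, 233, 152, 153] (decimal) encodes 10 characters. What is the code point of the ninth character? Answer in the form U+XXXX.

U+1D5D1

Offset 0: leading byte 0xF3 = 11110011 → 4-byte char #1 = F3 A8 B1 94.
Offset 4: leading byte 0xE1 = 11100001 → 3-byte char #2 = E1 82 B7.
Offset 7: leading byte 0xD8 = 11011000 → 2-byte char #3 = D8 A3.
Offset 9: leading byte 0xF2 = 11110010 → 4-byte char #4 = F2 A7 B2 A7.
Offset 13: leading byte 0xE2 = 11100010 → 3-byte char #5 = E2 B0 9F.
Offset 16: leading byte 0xF0 = 11110000 → 4-byte char #6 = F0 9D 99 85.
Offset 20: leading byte 0xE0 = 11100000 → 3-byte char #7 = E0 BD 8F.
Offset 23: leading byte 0xCA = 11001010 → 2-byte char #8 = CA 9B.
Offset 25: leading byte 0xF0 = 11110000 → 4-byte char #9 = F0 9D 97 91.
Leading byte 0xF0 = 11110000 matches 11110xxx → 4-byte sequence.
Byte 1: 0xF0 = 11110000, payload 000 (3 bits).
Byte 2: 0x9D = 10011101 (10xxxxxx ✓), payload 011101.
Byte 3: 0x97 = 10010111 (10xxxxxx ✓), payload 010111.
Byte 4: 0x91 = 10010001 (10xxxxxx ✓), payload 010001.
Concatenate: 000011101010111010001 = 0x1D5D1 (21 bits → U+1D5D1).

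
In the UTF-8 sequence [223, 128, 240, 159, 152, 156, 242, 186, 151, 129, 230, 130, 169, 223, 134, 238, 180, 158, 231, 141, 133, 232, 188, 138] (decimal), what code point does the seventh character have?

Offset 0: leading byte 0xDF = 11011111 → 2-byte char #1 = DF 80.
Offset 2: leading byte 0xF0 = 11110000 → 4-byte char #2 = F0 9F 98 9C.
Offset 6: leading byte 0xF2 = 11110010 → 4-byte char #3 = F2 BA 97 81.
Offset 10: leading byte 0xE6 = 11100110 → 3-byte char #4 = E6 82 A9.
Offset 13: leading byte 0xDF = 11011111 → 2-byte char #5 = DF 86.
Offset 15: leading byte 0xEE = 11101110 → 3-byte char #6 = EE B4 9E.
Offset 18: leading byte 0xE7 = 11100111 → 3-byte char #7 = E7 8D 85.
Leading byte 0xE7 = 11100111 matches 1110xxxx → 3-byte sequence.
Byte 1: 0xE7 = 11100111, payload 0111 (4 bits).
Byte 2: 0x8D = 10001101 (10xxxxxx ✓), payload 001101.
Byte 3: 0x85 = 10000101 (10xxxxxx ✓), payload 000101.
Concatenate: 0111001101000101 = 0x7345 (16 bits → U+7345).

U+7345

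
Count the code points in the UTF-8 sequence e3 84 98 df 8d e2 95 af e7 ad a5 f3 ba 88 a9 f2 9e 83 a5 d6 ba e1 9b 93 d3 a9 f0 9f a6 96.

Byte at offset 0: 0xE3 = 11100011 → 3-byte char (#1). Advance 3.
Byte at offset 3: 0xDF = 11011111 → 2-byte char (#2). Advance 2.
Byte at offset 5: 0xE2 = 11100010 → 3-byte char (#3). Advance 3.
Byte at offset 8: 0xE7 = 11100111 → 3-byte char (#4). Advance 3.
Byte at offset 11: 0xF3 = 11110011 → 4-byte char (#5). Advance 4.
Byte at offset 15: 0xF2 = 11110010 → 4-byte char (#6). Advance 4.
Byte at offset 19: 0xD6 = 11010110 → 2-byte char (#7). Advance 2.
Byte at offset 21: 0xE1 = 11100001 → 3-byte char (#8). Advance 3.
Byte at offset 24: 0xD3 = 11010011 → 2-byte char (#9). Advance 2.
Byte at offset 26: 0xF0 = 11110000 → 4-byte char (#10). Advance 4.
Reached end at offset 30 after 10 code points.

10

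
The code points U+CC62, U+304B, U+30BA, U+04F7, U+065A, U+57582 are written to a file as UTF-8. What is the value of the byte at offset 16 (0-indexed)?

U+CC62 → 3-byte form EC B1 A2 at offsets 0–2.
U+304B → 3-byte form E3 81 8B at offsets 3–5.
U+30BA → 3-byte form E3 82 BA at offsets 6–8.
U+04F7 → 2-byte form D3 B7 at offsets 9–10.
U+065A → 2-byte form D9 9A at offsets 11–12.
U+57582 → 4-byte form F1 97 96 82 at offsets 13–16.
Offset 16 falls in char 6's range; it's byte 4 of F1 97 96 82 = 0x82.

0x82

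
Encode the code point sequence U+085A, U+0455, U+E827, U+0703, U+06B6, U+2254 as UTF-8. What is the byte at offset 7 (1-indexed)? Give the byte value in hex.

0xA0

1-indexed offset 7 is 0-indexed offset 6.
U+085A → 3-byte form E0 A1 9A at offsets 0–2.
U+0455 → 2-byte form D1 95 at offsets 3–4.
U+E827 → 3-byte form EE A0 A7 at offsets 5–7.
Offset 6 falls in char 3's range; it's byte 2 of EE A0 A7 = 0xA0.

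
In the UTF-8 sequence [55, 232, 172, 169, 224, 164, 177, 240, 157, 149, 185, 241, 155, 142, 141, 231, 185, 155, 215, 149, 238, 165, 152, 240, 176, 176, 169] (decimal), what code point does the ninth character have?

U+30C29

Offset 0: leading byte 0x37 = 00110111 → 1-byte char #1 = 37.
Offset 1: leading byte 0xE8 = 11101000 → 3-byte char #2 = E8 AC A9.
Offset 4: leading byte 0xE0 = 11100000 → 3-byte char #3 = E0 A4 B1.
Offset 7: leading byte 0xF0 = 11110000 → 4-byte char #4 = F0 9D 95 B9.
Offset 11: leading byte 0xF1 = 11110001 → 4-byte char #5 = F1 9B 8E 8D.
Offset 15: leading byte 0xE7 = 11100111 → 3-byte char #6 = E7 B9 9B.
Offset 18: leading byte 0xD7 = 11010111 → 2-byte char #7 = D7 95.
Offset 20: leading byte 0xEE = 11101110 → 3-byte char #8 = EE A5 98.
Offset 23: leading byte 0xF0 = 11110000 → 4-byte char #9 = F0 B0 B0 A9.
Leading byte 0xF0 = 11110000 matches 11110xxx → 4-byte sequence.
Byte 1: 0xF0 = 11110000, payload 000 (3 bits).
Byte 2: 0xB0 = 10110000 (10xxxxxx ✓), payload 110000.
Byte 3: 0xB0 = 10110000 (10xxxxxx ✓), payload 110000.
Byte 4: 0xA9 = 10101001 (10xxxxxx ✓), payload 101001.
Concatenate: 000110000110000101001 = 0x30C29 (21 bits → U+30C29).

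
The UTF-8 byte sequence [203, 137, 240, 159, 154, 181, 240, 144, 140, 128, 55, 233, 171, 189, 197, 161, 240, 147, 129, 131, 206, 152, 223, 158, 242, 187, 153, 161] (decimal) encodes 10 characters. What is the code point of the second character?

Offset 0: leading byte 0xCB = 11001011 → 2-byte char #1 = CB 89.
Offset 2: leading byte 0xF0 = 11110000 → 4-byte char #2 = F0 9F 9A B5.
Leading byte 0xF0 = 11110000 matches 11110xxx → 4-byte sequence.
Byte 1: 0xF0 = 11110000, payload 000 (3 bits).
Byte 2: 0x9F = 10011111 (10xxxxxx ✓), payload 011111.
Byte 3: 0x9A = 10011010 (10xxxxxx ✓), payload 011010.
Byte 4: 0xB5 = 10110101 (10xxxxxx ✓), payload 110101.
Concatenate: 000011111011010110101 = 0x1F6B5 (21 bits → U+1F6B5).

U+1F6B5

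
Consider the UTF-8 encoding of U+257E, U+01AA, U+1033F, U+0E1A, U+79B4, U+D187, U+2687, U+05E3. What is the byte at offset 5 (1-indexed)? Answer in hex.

1-indexed offset 5 is 0-indexed offset 4.
U+257E → 3-byte form E2 95 BE at offsets 0–2.
U+01AA → 2-byte form C6 AA at offsets 3–4.
Offset 4 falls in char 2's range; it's byte 2 of C6 AA = 0xAA.

0xAA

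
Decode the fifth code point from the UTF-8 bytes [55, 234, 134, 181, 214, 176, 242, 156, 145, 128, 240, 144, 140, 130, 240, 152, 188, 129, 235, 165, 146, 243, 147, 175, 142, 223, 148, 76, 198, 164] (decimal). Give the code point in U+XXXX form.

U+10302

Offset 0: leading byte 0x37 = 00110111 → 1-byte char #1 = 37.
Offset 1: leading byte 0xEA = 11101010 → 3-byte char #2 = EA 86 B5.
Offset 4: leading byte 0xD6 = 11010110 → 2-byte char #3 = D6 B0.
Offset 6: leading byte 0xF2 = 11110010 → 4-byte char #4 = F2 9C 91 80.
Offset 10: leading byte 0xF0 = 11110000 → 4-byte char #5 = F0 90 8C 82.
Leading byte 0xF0 = 11110000 matches 11110xxx → 4-byte sequence.
Byte 1: 0xF0 = 11110000, payload 000 (3 bits).
Byte 2: 0x90 = 10010000 (10xxxxxx ✓), payload 010000.
Byte 3: 0x8C = 10001100 (10xxxxxx ✓), payload 001100.
Byte 4: 0x82 = 10000010 (10xxxxxx ✓), payload 000010.
Concatenate: 000010000001100000010 = 0x10302 (21 bits → U+10302).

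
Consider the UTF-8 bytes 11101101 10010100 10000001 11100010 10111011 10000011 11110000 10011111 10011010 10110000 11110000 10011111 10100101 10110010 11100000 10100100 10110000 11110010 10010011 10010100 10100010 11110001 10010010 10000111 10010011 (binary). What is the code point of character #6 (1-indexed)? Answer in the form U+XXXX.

Offset 0: leading byte 0xED = 11101101 → 3-byte char #1 = ED 94 81.
Offset 3: leading byte 0xE2 = 11100010 → 3-byte char #2 = E2 BB 83.
Offset 6: leading byte 0xF0 = 11110000 → 4-byte char #3 = F0 9F 9A B0.
Offset 10: leading byte 0xF0 = 11110000 → 4-byte char #4 = F0 9F A5 B2.
Offset 14: leading byte 0xE0 = 11100000 → 3-byte char #5 = E0 A4 B0.
Offset 17: leading byte 0xF2 = 11110010 → 4-byte char #6 = F2 93 94 A2.
Leading byte 0xF2 = 11110010 matches 11110xxx → 4-byte sequence.
Byte 1: 0xF2 = 11110010, payload 010 (3 bits).
Byte 2: 0x93 = 10010011 (10xxxxxx ✓), payload 010011.
Byte 3: 0x94 = 10010100 (10xxxxxx ✓), payload 010100.
Byte 4: 0xA2 = 10100010 (10xxxxxx ✓), payload 100010.
Concatenate: 010010011010100100010 = 0x93522 (21 bits → U+93522).

U+93522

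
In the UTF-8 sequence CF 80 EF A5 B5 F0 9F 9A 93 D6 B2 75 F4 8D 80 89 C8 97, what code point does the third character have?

Offset 0: leading byte 0xCF = 11001111 → 2-byte char #1 = CF 80.
Offset 2: leading byte 0xEF = 11101111 → 3-byte char #2 = EF A5 B5.
Offset 5: leading byte 0xF0 = 11110000 → 4-byte char #3 = F0 9F 9A 93.
Leading byte 0xF0 = 11110000 matches 11110xxx → 4-byte sequence.
Byte 1: 0xF0 = 11110000, payload 000 (3 bits).
Byte 2: 0x9F = 10011111 (10xxxxxx ✓), payload 011111.
Byte 3: 0x9A = 10011010 (10xxxxxx ✓), payload 011010.
Byte 4: 0x93 = 10010011 (10xxxxxx ✓), payload 010011.
Concatenate: 000011111011010010011 = 0x1F693 (21 bits → U+1F693).

U+1F693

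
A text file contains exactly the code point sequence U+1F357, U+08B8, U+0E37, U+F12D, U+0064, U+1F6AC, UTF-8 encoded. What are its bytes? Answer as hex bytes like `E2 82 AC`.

F0 9F 8D 97 E0 A2 B8 E0 B8 B7 EF 84 AD 64 F0 9F 9A AC

U+1F357: 4-byte form → F0 9F 8D 97.
U+08B8: 3-byte form → E0 A2 B8.
U+0E37: 3-byte form → E0 B8 B7.
U+F12D: 3-byte form → EF 84 AD.
U+0064: 1-byte form → 64.
U+1F6AC: 4-byte form → F0 9F 9A AC.
Concatenated (18 bytes): F0 9F 8D 97 E0 A2 B8 E0 B8 B7 EF 84 AD 64 F0 9F 9A AC.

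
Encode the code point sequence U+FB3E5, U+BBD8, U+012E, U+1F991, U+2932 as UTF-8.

F3 BB 8F A5 EB AF 98 C4 AE F0 9F A6 91 E2 A4 B2

U+FB3E5: 4-byte form → F3 BB 8F A5.
U+BBD8: 3-byte form → EB AF 98.
U+012E: 2-byte form → C4 AE.
U+1F991: 4-byte form → F0 9F A6 91.
U+2932: 3-byte form → E2 A4 B2.
Concatenated (16 bytes): F3 BB 8F A5 EB AF 98 C4 AE F0 9F A6 91 E2 A4 B2.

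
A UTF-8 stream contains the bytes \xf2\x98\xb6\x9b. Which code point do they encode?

U+98D9B

Leading byte 0xF2 = 11110010 matches 11110xxx → 4-byte sequence.
Byte 1: 0xF2 = 11110010, payload 010 (3 bits).
Byte 2: 0x98 = 10011000 (10xxxxxx ✓), payload 011000.
Byte 3: 0xB6 = 10110110 (10xxxxxx ✓), payload 110110.
Byte 4: 0x9B = 10011011 (10xxxxxx ✓), payload 011011.
Concatenate: 010011000110110011011 = 0x98D9B (21 bits → U+98D9B).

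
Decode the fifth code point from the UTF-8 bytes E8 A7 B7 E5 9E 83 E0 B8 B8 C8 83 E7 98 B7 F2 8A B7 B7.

Offset 0: leading byte 0xE8 = 11101000 → 3-byte char #1 = E8 A7 B7.
Offset 3: leading byte 0xE5 = 11100101 → 3-byte char #2 = E5 9E 83.
Offset 6: leading byte 0xE0 = 11100000 → 3-byte char #3 = E0 B8 B8.
Offset 9: leading byte 0xC8 = 11001000 → 2-byte char #4 = C8 83.
Offset 11: leading byte 0xE7 = 11100111 → 3-byte char #5 = E7 98 B7.
Leading byte 0xE7 = 11100111 matches 1110xxxx → 3-byte sequence.
Byte 1: 0xE7 = 11100111, payload 0111 (4 bits).
Byte 2: 0x98 = 10011000 (10xxxxxx ✓), payload 011000.
Byte 3: 0xB7 = 10110111 (10xxxxxx ✓), payload 110111.
Concatenate: 0111011000110111 = 0x7637 (16 bits → U+7637).

U+7637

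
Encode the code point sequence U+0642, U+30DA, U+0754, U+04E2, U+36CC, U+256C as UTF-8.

D9 82 E3 83 9A DD 94 D3 A2 E3 9B 8C E2 95 AC

U+0642: 2-byte form → D9 82.
U+30DA: 3-byte form → E3 83 9A.
U+0754: 2-byte form → DD 94.
U+04E2: 2-byte form → D3 A2.
U+36CC: 3-byte form → E3 9B 8C.
U+256C: 3-byte form → E2 95 AC.
Concatenated (15 bytes): D9 82 E3 83 9A DD 94 D3 A2 E3 9B 8C E2 95 AC.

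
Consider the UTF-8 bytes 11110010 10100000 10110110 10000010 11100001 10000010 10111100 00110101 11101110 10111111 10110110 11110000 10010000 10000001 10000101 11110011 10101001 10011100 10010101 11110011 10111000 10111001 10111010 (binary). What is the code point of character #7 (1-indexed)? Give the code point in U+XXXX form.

U+F8E7A

Offset 0: leading byte 0xF2 = 11110010 → 4-byte char #1 = F2 A0 B6 82.
Offset 4: leading byte 0xE1 = 11100001 → 3-byte char #2 = E1 82 BC.
Offset 7: leading byte 0x35 = 00110101 → 1-byte char #3 = 35.
Offset 8: leading byte 0xEE = 11101110 → 3-byte char #4 = EE BF B6.
Offset 11: leading byte 0xF0 = 11110000 → 4-byte char #5 = F0 90 81 85.
Offset 15: leading byte 0xF3 = 11110011 → 4-byte char #6 = F3 A9 9C 95.
Offset 19: leading byte 0xF3 = 11110011 → 4-byte char #7 = F3 B8 B9 BA.
Leading byte 0xF3 = 11110011 matches 11110xxx → 4-byte sequence.
Byte 1: 0xF3 = 11110011, payload 011 (3 bits).
Byte 2: 0xB8 = 10111000 (10xxxxxx ✓), payload 111000.
Byte 3: 0xB9 = 10111001 (10xxxxxx ✓), payload 111001.
Byte 4: 0xBA = 10111010 (10xxxxxx ✓), payload 111010.
Concatenate: 011111000111001111010 = 0xF8E7A (21 bits → U+F8E7A).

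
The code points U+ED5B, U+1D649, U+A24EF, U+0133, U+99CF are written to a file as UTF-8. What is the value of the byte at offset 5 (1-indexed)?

0x9D

1-indexed offset 5 is 0-indexed offset 4.
U+ED5B → 3-byte form EE B5 9B at offsets 0–2.
U+1D649 → 4-byte form F0 9D 99 89 at offsets 3–6.
Offset 4 falls in char 2's range; it's byte 2 of F0 9D 99 89 = 0x9D.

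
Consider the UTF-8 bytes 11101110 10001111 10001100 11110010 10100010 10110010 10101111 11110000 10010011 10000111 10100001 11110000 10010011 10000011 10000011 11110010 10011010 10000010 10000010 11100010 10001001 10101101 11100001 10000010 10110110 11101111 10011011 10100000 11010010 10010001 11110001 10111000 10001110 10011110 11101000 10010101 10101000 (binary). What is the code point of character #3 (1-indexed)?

U+131E1

Offset 0: leading byte 0xEE = 11101110 → 3-byte char #1 = EE 8F 8C.
Offset 3: leading byte 0xF2 = 11110010 → 4-byte char #2 = F2 A2 B2 AF.
Offset 7: leading byte 0xF0 = 11110000 → 4-byte char #3 = F0 93 87 A1.
Leading byte 0xF0 = 11110000 matches 11110xxx → 4-byte sequence.
Byte 1: 0xF0 = 11110000, payload 000 (3 bits).
Byte 2: 0x93 = 10010011 (10xxxxxx ✓), payload 010011.
Byte 3: 0x87 = 10000111 (10xxxxxx ✓), payload 000111.
Byte 4: 0xA1 = 10100001 (10xxxxxx ✓), payload 100001.
Concatenate: 000010011000111100001 = 0x131E1 (21 bits → U+131E1).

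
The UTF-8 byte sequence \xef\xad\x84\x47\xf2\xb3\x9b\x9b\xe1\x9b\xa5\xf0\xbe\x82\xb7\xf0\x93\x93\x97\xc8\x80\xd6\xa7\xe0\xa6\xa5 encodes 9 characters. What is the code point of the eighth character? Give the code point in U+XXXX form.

U+05A7

Offset 0: leading byte 0xEF = 11101111 → 3-byte char #1 = EF AD 84.
Offset 3: leading byte 0x47 = 01000111 → 1-byte char #2 = 47.
Offset 4: leading byte 0xF2 = 11110010 → 4-byte char #3 = F2 B3 9B 9B.
Offset 8: leading byte 0xE1 = 11100001 → 3-byte char #4 = E1 9B A5.
Offset 11: leading byte 0xF0 = 11110000 → 4-byte char #5 = F0 BE 82 B7.
Offset 15: leading byte 0xF0 = 11110000 → 4-byte char #6 = F0 93 93 97.
Offset 19: leading byte 0xC8 = 11001000 → 2-byte char #7 = C8 80.
Offset 21: leading byte 0xD6 = 11010110 → 2-byte char #8 = D6 A7.
Leading byte 0xD6 = 11010110 matches 110xxxxx → 2-byte sequence.
Byte 1: 0xD6 = 11010110, payload 10110 (5 bits).
Byte 2: 0xA7 = 10100111 (10xxxxxx ✓), payload 100111.
Concatenate: 10110100111 = 0x5A7 (11 bits → U+05A7).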